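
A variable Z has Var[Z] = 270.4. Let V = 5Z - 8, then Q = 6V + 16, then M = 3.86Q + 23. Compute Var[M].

Var[M] = 3625966.656

Var[V] = 5²·270.4 = 6760.
Var[Q] = 6²·6760 = 243360.
Var[M] = 3.86²·243360 = 3625966.656.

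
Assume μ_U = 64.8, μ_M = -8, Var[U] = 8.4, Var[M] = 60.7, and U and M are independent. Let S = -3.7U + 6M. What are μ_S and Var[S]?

μ_S = (-3.7)·μ_U + 6·μ_M = (-3.7)·64.8 + 6·(-8) = -287.76.
Var[S] = a²·Var[U] + b²·Var[M] + 2ab·Cov[U, M] with a = -3.7, b = 6.
Independence gives Cov[U, M] = 0.
= (-3.7)²·8.4 + 6²·60.7 + 2·(-3.7)·6·0
= 114.996 + 2185.2 + 0 = 2300.196.

μ_S = -287.76, Var[S] = 2300.196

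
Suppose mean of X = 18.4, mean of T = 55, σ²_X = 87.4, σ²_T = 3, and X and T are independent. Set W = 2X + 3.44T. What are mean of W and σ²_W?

mean of W = 2·mean of X + 3.44·mean of T = 2·18.4 + 3.44·55 = 226.
σ²_W = a²·σ²_X + b²·σ²_T + 2ab·covariance of X and T with a = 2, b = 3.44.
Independence gives covariance of X and T = 0.
= 2²·87.4 + 3.44²·3 + 2·2·3.44·0
= 349.6 + 35.5008 + 0 = 385.1008.

mean of W = 226, σ²_W = 385.1008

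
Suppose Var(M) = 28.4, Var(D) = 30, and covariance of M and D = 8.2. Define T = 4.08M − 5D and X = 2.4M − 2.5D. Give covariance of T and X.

covariance of T and X = 471.0528

By bilinearity, covariance of T and X = ac·Var(M) + bd·Var(D) + (ad+bc)·covariance of M and D, with a=4.08, b=-5, c=2.4, d=-2.5.
ac·Var(M) = 4.08·2.4·28.4 = 278.0928
bd·Var(D) = (-5)·(-2.5)·30 = 375
(ad+bc)·covariance of M and D = (-22.2)·8.2 = -182.04
covariance of T and X = 278.0928 + 375 + (-182.04) = 471.0528.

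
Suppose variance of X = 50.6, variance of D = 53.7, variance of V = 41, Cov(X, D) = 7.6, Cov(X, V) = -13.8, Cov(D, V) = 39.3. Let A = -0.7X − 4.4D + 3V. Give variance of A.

variance of A = 500.682

variance of A = a²·variance of X + b²·variance of D + c²·variance of V + 2ab·Cov(X, D) + 2ac·Cov(X, V) + 2bc·Cov(D, V), with a = -0.7, b = -4.4, c = 3.
= 24.794 + 1039.632 + 369 + 46.816 + 57.96 + (-1037.52)
= 500.682.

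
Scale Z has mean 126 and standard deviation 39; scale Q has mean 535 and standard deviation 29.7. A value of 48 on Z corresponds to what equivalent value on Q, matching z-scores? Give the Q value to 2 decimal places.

z = (48 − 126)/39 = -2.
Q = 535 + z·29.7 = 535 + (48 − 126)·29.7/39 = 475.60.

Q = 475.60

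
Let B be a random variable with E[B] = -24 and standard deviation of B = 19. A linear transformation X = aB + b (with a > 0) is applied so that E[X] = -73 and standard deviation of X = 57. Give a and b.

a = 3, b = -1

standard deviation of X = a·standard deviation of B (a > 0), so a = 57/19 = 3.
E[X] = a·E[B] + b, so b = -73 − 3·(-24) = -1.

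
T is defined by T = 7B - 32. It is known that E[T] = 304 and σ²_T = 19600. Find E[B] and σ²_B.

From T = 7B - 32: E[T] = a·E[B] + b, so E[B] = (E[T] − b)/a = (304 − (-32))/7 = 48.
σ²_T = a²·σ²_B, so σ²_B = 19600/7² = 400.

E[B] = 48, σ²_B = 400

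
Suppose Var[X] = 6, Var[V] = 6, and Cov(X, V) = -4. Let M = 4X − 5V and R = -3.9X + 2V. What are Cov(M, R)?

By bilinearity, Cov(M, R) = ac·Var[X] + bd·Var[V] + (ad+bc)·Cov(X, V), with a=4, b=-5, c=-3.9, d=2.
ac·Var[X] = 4·(-3.9)·6 = -93.6
bd·Var[V] = (-5)·2·6 = -60
(ad+bc)·Cov(X, V) = (27.5)·(-4) = -110
Cov(M, R) = -93.6 + (-60) + (-110) = -263.6.

Cov(M, R) = -263.6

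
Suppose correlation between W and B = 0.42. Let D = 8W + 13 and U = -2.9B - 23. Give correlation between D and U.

correlation between D and U = -0.42

Linear rescalings preserve |correlation|; the slopes 8 and -2.9 have opposite signs, so the correlation flips sign: correlation between D and U = −correlation between W and B = -0.42.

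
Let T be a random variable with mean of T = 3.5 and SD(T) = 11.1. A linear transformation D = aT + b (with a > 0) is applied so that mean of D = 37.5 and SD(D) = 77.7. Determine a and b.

SD(D) = a·SD(T) (a > 0), so a = 77.7/11.1 = 7.
mean of D = a·mean of T + b, so b = 37.5 − 7·3.5 = 13.

a = 7, b = 13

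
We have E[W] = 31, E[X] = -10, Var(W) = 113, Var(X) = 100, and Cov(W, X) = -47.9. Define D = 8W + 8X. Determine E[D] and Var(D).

E[D] = 168, Var(D) = 7500.8

E[D] = 8·E[W] + 8·E[X] = 8·31 + 8·(-10) = 168.
Var(D) = a²·Var(W) + b²·Var(X) + 2ab·Cov(W, X) with a = 8, b = 8.
= 8²·113 + 8²·100 + 2·8·8·(-47.9)
= 7232 + 6400 + (-6131.2) = 7500.8.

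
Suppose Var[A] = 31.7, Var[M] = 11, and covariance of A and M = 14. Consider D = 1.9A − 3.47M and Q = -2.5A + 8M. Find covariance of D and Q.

covariance of D and Q = -121.685

By bilinearity, covariance of D and Q = ac·Var[A] + bd·Var[M] + (ad+bc)·covariance of A and M, with a=1.9, b=-3.47, c=-2.5, d=8.
ac·Var[A] = 1.9·(-2.5)·31.7 = -150.575
bd·Var[M] = (-3.47)·8·11 = -305.36
(ad+bc)·covariance of A and M = (23.875)·14 = 334.25
covariance of D and Q = -150.575 + (-305.36) + 334.25 = -121.685.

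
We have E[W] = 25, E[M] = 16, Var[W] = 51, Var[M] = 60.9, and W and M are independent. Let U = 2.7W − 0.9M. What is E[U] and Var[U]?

E[U] = 2.7·E[W] + (-0.9)·E[M] = 2.7·25 + (-0.9)·16 = 53.1.
Var[U] = a²·Var[W] + b²·Var[M] + 2ab·Cov(W, M) with a = 2.7, b = -0.9.
Independence gives Cov(W, M) = 0.
= 2.7²·51 + (-0.9)²·60.9 + 2·2.7·(-0.9)·0
= 371.79 + 49.329 + 0 = 421.119.

E[U] = 53.1, Var[U] = 421.119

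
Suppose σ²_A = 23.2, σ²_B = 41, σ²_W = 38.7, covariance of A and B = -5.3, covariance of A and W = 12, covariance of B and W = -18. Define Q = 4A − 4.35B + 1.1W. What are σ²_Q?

σ²_Q = a²·σ²_A + b²·σ²_B + c²·σ²_W + 2ab·covariance of A and B + 2ac·covariance of A and W + 2bc·covariance of B and W, with a = 4, b = -4.35, c = 1.1.
= 371.2 + 775.8225 + 46.827 + 184.44 + 105.6 + 172.26
= 1656.1495.

σ²_Q = 1656.1495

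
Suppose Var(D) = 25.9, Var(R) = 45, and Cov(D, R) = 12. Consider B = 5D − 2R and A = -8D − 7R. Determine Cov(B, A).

By bilinearity, Cov(B, A) = ac·Var(D) + bd·Var(R) + (ad+bc)·Cov(D, R), with a=5, b=-2, c=-8, d=-7.
ac·Var(D) = 5·(-8)·25.9 = -1036
bd·Var(R) = (-2)·(-7)·45 = 630
(ad+bc)·Cov(D, R) = (-19)·12 = -228
Cov(B, A) = -1036 + 630 + (-228) = -634.

Cov(B, A) = -634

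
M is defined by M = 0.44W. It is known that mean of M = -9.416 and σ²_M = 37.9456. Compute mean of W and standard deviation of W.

From M = 0.44W: mean of M = a·mean of W + b, so mean of W = (mean of M − b)/a = (-9.416 − 0)/0.44 = -21.4.
standard deviation of M = √37.9456 = 6.16.
standard deviation of M = |a|·standard deviation of W, so standard deviation of W = 6.16/|0.44| = 14.

mean of W = -21.4, standard deviation of W = 14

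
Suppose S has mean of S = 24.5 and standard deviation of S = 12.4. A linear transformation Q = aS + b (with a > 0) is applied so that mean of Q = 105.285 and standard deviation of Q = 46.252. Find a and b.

a = 3.73, b = 13.9

standard deviation of Q = a·standard deviation of S (a > 0), so a = 46.252/12.4 = 3.73.
mean of Q = a·mean of S + b, so b = 105.285 − 3.73·24.5 = 13.9.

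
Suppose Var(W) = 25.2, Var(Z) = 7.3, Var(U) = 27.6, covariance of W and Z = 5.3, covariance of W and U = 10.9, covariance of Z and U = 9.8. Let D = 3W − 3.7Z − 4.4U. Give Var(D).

Var(D) = a²·Var(W) + b²·Var(Z) + c²·Var(U) + 2ab·covariance of W and Z + 2ac·covariance of W and U + 2bc·covariance of Z and U, with a = 3, b = -3.7, c = -4.4.
= 226.8 + 99.937 + 534.336 + (-117.66) + (-287.76) + 319.088
= 774.741.

Var(D) = 774.741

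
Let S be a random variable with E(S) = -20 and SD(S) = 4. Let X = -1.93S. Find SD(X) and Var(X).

SD(X) = 7.72, Var(X) = 59.5984

X = -1.93S is linear with a = -1.93, b = 0.
SD(X) = |a|·SD(S) = |-1.93|·4 = 7.72.
Var(S) = 4² = 16.
Var(X) = a²·Var(S) = (-1.93)²·16 = 59.5984.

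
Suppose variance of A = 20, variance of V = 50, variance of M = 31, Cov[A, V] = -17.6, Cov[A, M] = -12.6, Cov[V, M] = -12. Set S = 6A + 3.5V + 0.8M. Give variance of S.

variance of S = 424.98

variance of S = a²·variance of A + b²·variance of V + c²·variance of M + 2ab·Cov[A, V] + 2ac·Cov[A, M] + 2bc·Cov[V, M], with a = 6, b = 3.5, c = 0.8.
= 720 + 612.5 + 19.84 + (-739.2) + (-120.96) + (-67.2)
= 424.98.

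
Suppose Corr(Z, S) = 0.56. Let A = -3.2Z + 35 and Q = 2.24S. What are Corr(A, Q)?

Linear rescalings preserve |correlation|; the slopes -3.2 and 2.24 have opposite signs, so the correlation flips sign: Corr(A, Q) = −Corr(Z, S) = -0.56.

Corr(A, Q) = -0.56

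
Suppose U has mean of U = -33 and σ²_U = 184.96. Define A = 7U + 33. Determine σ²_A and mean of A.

A = 7U + 33 is linear with a = 7, b = 33.
σ²_A = a²·σ²_U = 7²·184.96 = 9063.04 (the additive constant 33 does not affect variance).
mean of A = a·mean of U + b = 7·(-33) + 33 = -198.

σ²_A = 9063.04, mean of A = -198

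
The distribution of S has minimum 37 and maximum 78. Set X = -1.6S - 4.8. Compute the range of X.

Range(X) = 65.6

Range of S = 78 − 37 = 41.
Range(X) = |a|·Range(S) = |-1.6|·41 = 65.6.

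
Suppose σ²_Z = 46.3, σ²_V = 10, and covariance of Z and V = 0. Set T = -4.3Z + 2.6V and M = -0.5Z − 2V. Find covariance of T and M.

By bilinearity, covariance of T and M = ac·σ²_Z + bd·σ²_V + (ad+bc)·covariance of Z and V, with a=-4.3, b=2.6, c=-0.5, d=-2.
ac·σ²_Z = (-4.3)·(-0.5)·46.3 = 99.545
bd·σ²_V = 2.6·(-2)·10 = -52
(ad+bc)·covariance of Z and V = (7.3)·0 = 0
covariance of T and M = 99.545 + (-52) + 0 = 47.545.

covariance of T and M = 47.545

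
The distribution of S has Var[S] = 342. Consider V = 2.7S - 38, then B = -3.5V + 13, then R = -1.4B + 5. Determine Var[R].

Var[R] = 59861.2518

Var[V] = 2.7²·342 = 2493.18.
Var[B] = (-3.5)²·2493.18 = 30541.455.
Var[R] = (-1.4)²·30541.455 = 59861.2518.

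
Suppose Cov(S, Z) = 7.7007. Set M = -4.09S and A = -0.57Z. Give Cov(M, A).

Cov(M, A) = 17.95264191

Cov(M, A) = a·c·Cov(S, Z) = (-4.09)·(-0.57)·7.7007 = 17.95264191. Additive constants drop out.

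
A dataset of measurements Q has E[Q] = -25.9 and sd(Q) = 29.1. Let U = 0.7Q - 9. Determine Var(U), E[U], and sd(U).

U = 0.7Q - 9 is linear with a = 0.7, b = -9.
Var(Q) = 29.1² = 846.81.
Var(U) = a²·Var(Q) = 0.7²·846.81 = 414.9369 (the additive constant -9 does not affect variance).
E[U] = a·E[Q] + b = 0.7·(-25.9) + (-9) = -27.13.
sd(U) = |a|·sd(Q) = |0.7|·29.1 = 20.37.

Var(U) = 414.9369, E[U] = -27.13, sd(U) = 20.37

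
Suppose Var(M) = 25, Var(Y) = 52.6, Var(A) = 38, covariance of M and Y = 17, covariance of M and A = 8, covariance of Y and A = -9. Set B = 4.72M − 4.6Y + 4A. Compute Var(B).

Var(B) = a²·Var(M) + b²·Var(Y) + c²·Var(A) + 2ab·covariance of M and Y + 2ac·covariance of M and A + 2bc·covariance of Y and A, with a = 4.72, b = -4.6, c = 4.
= 556.96 + 1113.016 + 608 + (-738.208) + 302.08 + 331.2
= 2173.048.

Var(B) = 2173.048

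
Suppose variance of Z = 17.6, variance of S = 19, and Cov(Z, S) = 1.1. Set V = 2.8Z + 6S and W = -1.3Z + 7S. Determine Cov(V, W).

Cov(V, W) = 746.916

By bilinearity, Cov(V, W) = ac·variance of Z + bd·variance of S + (ad+bc)·Cov(Z, S), with a=2.8, b=6, c=-1.3, d=7.
ac·variance of Z = 2.8·(-1.3)·17.6 = -64.064
bd·variance of S = 6·7·19 = 798
(ad+bc)·Cov(Z, S) = (11.8)·1.1 = 12.98
Cov(V, W) = -64.064 + 798 + 12.98 = 746.916.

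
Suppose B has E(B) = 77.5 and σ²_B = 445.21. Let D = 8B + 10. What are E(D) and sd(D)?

D = 8B + 10 is linear with a = 8, b = 10.
E(D) = a·E(B) + b = 8·77.5 + 10 = 630.
sd(B) = √445.21 = 21.1.
sd(D) = |a|·sd(B) = |8|·21.1 = 168.8.

E(D) = 630, sd(D) = 168.8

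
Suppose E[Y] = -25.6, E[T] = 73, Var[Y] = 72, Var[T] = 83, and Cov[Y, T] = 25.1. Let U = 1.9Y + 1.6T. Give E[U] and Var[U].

E[U] = 1.9·E[Y] + 1.6·E[T] = 1.9·(-25.6) + 1.6·73 = 68.16.
Var[U] = a²·Var[Y] + b²·Var[T] + 2ab·Cov[Y, T] with a = 1.9, b = 1.6.
= 1.9²·72 + 1.6²·83 + 2·1.9·1.6·25.1
= 259.92 + 212.48 + 152.608 = 625.008.

E[U] = 68.16, Var[U] = 625.008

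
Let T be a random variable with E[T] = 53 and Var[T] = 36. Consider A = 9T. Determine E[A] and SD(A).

A = 9T is linear with a = 9, b = 0.
E[A] = a·E[T] + b = 9·53 = 477.
SD(T) = √36 = 6.
SD(A) = |a|·SD(T) = |9|·6 = 54.

E[A] = 477, SD(A) = 54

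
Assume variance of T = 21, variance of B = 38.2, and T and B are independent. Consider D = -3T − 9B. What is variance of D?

variance of D = a²·variance of T + b²·variance of B + 2ab·covariance of T and B with a = -3, b = -9.
Independence gives covariance of T and B = 0.
= (-3)²·21 + (-9)²·38.2 + 2·(-3)·(-9)·0
= 189 + 3094.2 + 0 = 3283.2.

variance of D = 3283.2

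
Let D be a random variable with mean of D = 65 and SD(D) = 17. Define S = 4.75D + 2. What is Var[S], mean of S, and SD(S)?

Var[S] = 6520.5625, mean of S = 310.75, SD(S) = 80.75

S = 4.75D + 2 is linear with a = 4.75, b = 2.
Var[D] = 17² = 289.
Var[S] = a²·Var[D] = 4.75²·289 = 6520.5625 (the additive constant 2 does not affect variance).
mean of S = a·mean of D + b = 4.75·65 + 2 = 310.75.
SD(S) = |a|·SD(D) = |4.75|·17 = 80.75.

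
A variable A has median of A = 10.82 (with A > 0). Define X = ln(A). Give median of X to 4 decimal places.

median of X = 2.3814

ln(A) is monotone on this domain, so median of X = ln(10.82) ≈ 2.3814.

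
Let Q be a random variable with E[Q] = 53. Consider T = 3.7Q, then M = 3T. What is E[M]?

E[M] = 588.3

E[T] = 3.7·53 = 196.1.
E[M] = 3·196.1 = 588.3.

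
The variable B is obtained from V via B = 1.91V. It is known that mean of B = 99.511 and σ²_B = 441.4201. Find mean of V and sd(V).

From B = 1.91V: mean of B = a·mean of V + b, so mean of V = (mean of B − b)/a = (99.511 − 0)/1.91 = 52.1.
sd(B) = √441.4201 = 21.01.
sd(B) = |a|·sd(V), so sd(V) = 21.01/|1.91| = 11.

mean of V = 52.1, sd(V) = 11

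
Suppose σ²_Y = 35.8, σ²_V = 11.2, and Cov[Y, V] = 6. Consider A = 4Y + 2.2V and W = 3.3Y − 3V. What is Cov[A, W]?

Cov[A, W] = 370.2

By bilinearity, Cov[A, W] = ac·σ²_Y + bd·σ²_V + (ad+bc)·Cov[Y, V], with a=4, b=2.2, c=3.3, d=-3.
ac·σ²_Y = 4·3.3·35.8 = 472.56
bd·σ²_V = 2.2·(-3)·11.2 = -73.92
(ad+bc)·Cov[Y, V] = (-4.74)·6 = -28.44
Cov[A, W] = 472.56 + (-73.92) + (-28.44) = 370.2.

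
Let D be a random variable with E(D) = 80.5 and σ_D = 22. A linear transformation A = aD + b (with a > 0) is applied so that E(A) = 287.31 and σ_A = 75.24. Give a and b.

a = 3.42, b = 12

σ_A = a·σ_D (a > 0), so a = 75.24/22 = 3.42.
E(A) = a·E(D) + b, so b = 287.31 − 3.42·80.5 = 12.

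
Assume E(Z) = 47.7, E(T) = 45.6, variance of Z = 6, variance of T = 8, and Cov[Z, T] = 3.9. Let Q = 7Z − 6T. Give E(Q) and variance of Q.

E(Q) = 60.3, variance of Q = 254.4

E(Q) = 7·E(Z) + (-6)·E(T) = 7·47.7 + (-6)·45.6 = 60.3.
variance of Q = a²·variance of Z + b²·variance of T + 2ab·Cov[Z, T] with a = 7, b = -6.
= 7²·6 + (-6)²·8 + 2·7·(-6)·3.9
= 294 + 288 + (-327.6) = 254.4.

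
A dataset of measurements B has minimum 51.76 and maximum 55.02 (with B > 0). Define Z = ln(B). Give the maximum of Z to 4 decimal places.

ln(B) is increasing on this domain, so max(Z) comes from max(B) = 55.02: max(Z) = ln(55.02) ≈ 4.0077.

max(Z) = 4.0077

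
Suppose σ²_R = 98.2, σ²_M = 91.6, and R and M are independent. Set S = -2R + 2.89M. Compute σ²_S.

σ²_S = a²·σ²_R + b²·σ²_M + 2ab·covariance of R and M with a = -2, b = 2.89.
Independence gives covariance of R and M = 0.
= (-2)²·98.2 + 2.89²·91.6 + 2·(-2)·2.89·0
= 392.8 + 765.05236 + 0 = 1157.85236.

σ²_S = 1157.85236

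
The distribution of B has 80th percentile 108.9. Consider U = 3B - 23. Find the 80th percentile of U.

Since a = 3 > 0 the transformation is increasing, so the 80th percentile of U = a·(P_{80} of B) + b = 3·108.9 + (-23) = 303.7.

80th percentile of U = 303.7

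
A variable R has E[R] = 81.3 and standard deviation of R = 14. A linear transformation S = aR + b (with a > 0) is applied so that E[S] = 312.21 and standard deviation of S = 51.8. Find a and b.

standard deviation of S = a·standard deviation of R (a > 0), so a = 51.8/14 = 3.7.
E[S] = a·E[R] + b, so b = 312.21 − 3.7·81.3 = 11.4.

a = 3.7, b = 11.4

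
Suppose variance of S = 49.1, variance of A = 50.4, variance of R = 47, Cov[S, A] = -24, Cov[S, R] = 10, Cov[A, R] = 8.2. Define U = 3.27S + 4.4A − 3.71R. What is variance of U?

variance of U = a²·variance of S + b²·variance of A + c²·variance of R + 2ab·Cov[S, A] + 2ac·Cov[S, R] + 2bc·Cov[A, R], with a = 3.27, b = 4.4, c = -3.71.
= 525.02139 + 975.744 + 646.9127 + (-690.624) + (-242.634) + (-267.7136)
= 946.70649.

variance of U = 946.70649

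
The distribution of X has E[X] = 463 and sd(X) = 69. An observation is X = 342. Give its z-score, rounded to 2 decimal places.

z = -1.75

z = (X − E[X]) / sd(X) = (342 − 463) / 69 ≈ -1.75.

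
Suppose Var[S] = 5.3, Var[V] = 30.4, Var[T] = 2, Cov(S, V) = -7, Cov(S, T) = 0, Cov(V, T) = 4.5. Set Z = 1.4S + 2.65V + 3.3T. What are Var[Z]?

Var[Z] = a²·Var[S] + b²·Var[V] + c²·Var[T] + 2ab·Cov(S, V) + 2ac·Cov(S, T) + 2bc·Cov(V, T), with a = 1.4, b = 2.65, c = 3.3.
= 10.388 + 213.484 + 21.78 + (-51.94) + 0 + 78.705
= 272.417.

Var[Z] = 272.417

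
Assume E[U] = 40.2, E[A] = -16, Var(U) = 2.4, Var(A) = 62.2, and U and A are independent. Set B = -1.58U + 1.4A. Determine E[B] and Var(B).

E[B] = (-1.58)·E[U] + 1.4·E[A] = (-1.58)·40.2 + 1.4·(-16) = -85.916.
Var(B) = a²·Var(U) + b²·Var(A) + 2ab·covariance of U and A with a = -1.58, b = 1.4.
Independence gives covariance of U and A = 0.
= (-1.58)²·2.4 + 1.4²·62.2 + 2·(-1.58)·1.4·0
= 5.99136 + 121.912 + 0 = 127.90336.

E[B] = -85.916, Var(B) = 127.90336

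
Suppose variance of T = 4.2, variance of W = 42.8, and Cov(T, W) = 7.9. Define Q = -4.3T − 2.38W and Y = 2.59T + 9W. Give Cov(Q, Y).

Cov(Q, Y) = -1317.97858

By bilinearity, Cov(Q, Y) = ac·variance of T + bd·variance of W + (ad+bc)·Cov(T, W), with a=-4.3, b=-2.38, c=2.59, d=9.
ac·variance of T = (-4.3)·2.59·4.2 = -46.7754
bd·variance of W = (-2.38)·9·42.8 = -916.776
(ad+bc)·Cov(T, W) = (-44.8642)·7.9 = -354.42718
Cov(Q, Y) = -46.7754 + (-916.776) + (-354.42718) = -1317.97858.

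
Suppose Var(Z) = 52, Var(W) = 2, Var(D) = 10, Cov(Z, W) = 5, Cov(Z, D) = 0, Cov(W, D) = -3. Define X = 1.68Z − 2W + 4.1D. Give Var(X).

Var(X) = a²·Var(Z) + b²·Var(W) + c²·Var(D) + 2ab·Cov(Z, W) + 2ac·Cov(Z, D) + 2bc·Cov(W, D), with a = 1.68, b = -2, c = 4.1.
= 146.7648 + 8 + 168.1 + (-33.6) + 0 + 49.2
= 338.4648.

Var(X) = 338.4648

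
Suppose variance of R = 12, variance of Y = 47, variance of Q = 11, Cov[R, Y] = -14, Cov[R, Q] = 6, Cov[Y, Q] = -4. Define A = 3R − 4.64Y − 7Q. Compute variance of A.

variance of A = 1536.8112

variance of A = a²·variance of R + b²·variance of Y + c²·variance of Q + 2ab·Cov[R, Y] + 2ac·Cov[R, Q] + 2bc·Cov[Y, Q], with a = 3, b = -4.64, c = -7.
= 108 + 1011.8912 + 539 + 389.76 + (-252) + (-259.84)
= 1536.8112.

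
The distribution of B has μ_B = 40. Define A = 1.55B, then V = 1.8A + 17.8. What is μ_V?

μ_V = 129.4

μ_A = 1.55·40 = 62.
μ_V = 1.8·62 + 17.8 = 129.4.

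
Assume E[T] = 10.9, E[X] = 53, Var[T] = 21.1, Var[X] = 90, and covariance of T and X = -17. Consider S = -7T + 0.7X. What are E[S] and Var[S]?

E[S] = (-7)·E[T] + 0.7·E[X] = (-7)·10.9 + 0.7·53 = -39.2.
Var[S] = a²·Var[T] + b²·Var[X] + 2ab·covariance of T and X with a = -7, b = 0.7.
= (-7)²·21.1 + 0.7²·90 + 2·(-7)·0.7·(-17)
= 1033.9 + 44.1 + 166.6 = 1244.6.

E[S] = -39.2, Var[S] = 1244.6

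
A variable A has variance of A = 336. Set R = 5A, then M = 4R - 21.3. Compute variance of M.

variance of R = 5²·336 = 8400.
variance of M = 4²·8400 = 134400.

variance of M = 134400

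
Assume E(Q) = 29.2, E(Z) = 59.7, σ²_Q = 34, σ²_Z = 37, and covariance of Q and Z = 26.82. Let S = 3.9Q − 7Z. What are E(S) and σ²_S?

E(S) = 3.9·E(Q) + (-7)·E(Z) = 3.9·29.2 + (-7)·59.7 = -304.02.
σ²_S = a²·σ²_Q + b²·σ²_Z + 2ab·covariance of Q and Z with a = 3.9, b = -7.
= 3.9²·34 + (-7)²·37 + 2·3.9·(-7)·26.82
= 517.14 + 1813 + (-1464.372) = 865.768.

E(S) = -304.02, σ²_S = 865.768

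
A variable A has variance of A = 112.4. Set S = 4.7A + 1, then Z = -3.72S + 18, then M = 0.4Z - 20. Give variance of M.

variance of S = 4.7²·112.4 = 2482.916.
variance of Z = (-3.72)²·2482.916 = 34359.5847744.
variance of M = 0.4²·34359.5847744 = 5497.533563904.

variance of M = 5497.533563904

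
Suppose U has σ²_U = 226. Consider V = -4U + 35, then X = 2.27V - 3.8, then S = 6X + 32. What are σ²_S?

σ²_V = (-4)²·226 = 3616.
σ²_X = 2.27²·3616 = 18632.8864.
σ²_S = 6²·18632.8864 = 670783.9104.

σ²_S = 670783.9104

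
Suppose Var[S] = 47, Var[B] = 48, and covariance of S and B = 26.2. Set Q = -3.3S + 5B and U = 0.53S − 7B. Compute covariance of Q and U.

covariance of Q and U = -1087.553

By bilinearity, covariance of Q and U = ac·Var[S] + bd·Var[B] + (ad+bc)·covariance of S and B, with a=-3.3, b=5, c=0.53, d=-7.
ac·Var[S] = (-3.3)·0.53·47 = -82.203
bd·Var[B] = 5·(-7)·48 = -1680
(ad+bc)·covariance of S and B = (25.75)·26.2 = 674.65
covariance of Q and U = -82.203 + (-1680) + 674.65 = -1087.553.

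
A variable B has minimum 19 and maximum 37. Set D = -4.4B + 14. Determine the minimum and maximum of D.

min(D) = -148.8, max(D) = -69.6

a = -4.4 < 0, so order reverses: min(D) = a·max(B)+b = (-4.4)·37 + 14 = -148.8; max(D) = a·min(B)+b = (-4.4)·19 + 14 = -69.6.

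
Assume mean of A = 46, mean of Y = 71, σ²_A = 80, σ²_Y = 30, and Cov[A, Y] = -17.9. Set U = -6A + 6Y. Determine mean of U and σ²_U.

mean of U = 150, σ²_U = 5248.8

mean of U = (-6)·mean of A + 6·mean of Y = (-6)·46 + 6·71 = 150.
σ²_U = a²·σ²_A + b²·σ²_Y + 2ab·Cov[A, Y] with a = -6, b = 6.
= (-6)²·80 + 6²·30 + 2·(-6)·6·(-17.9)
= 2880 + 1080 + 1288.8 = 5248.8.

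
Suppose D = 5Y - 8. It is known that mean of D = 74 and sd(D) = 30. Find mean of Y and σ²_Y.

From D = 5Y - 8: mean of D = a·mean of Y + b, so mean of Y = (mean of D − b)/a = (74 − (-8))/5 = 16.4.
σ²_D = 30² = 900.
σ²_D = a²·σ²_Y, so σ²_Y = 900/5² = 36.

mean of Y = 16.4, σ²_Y = 36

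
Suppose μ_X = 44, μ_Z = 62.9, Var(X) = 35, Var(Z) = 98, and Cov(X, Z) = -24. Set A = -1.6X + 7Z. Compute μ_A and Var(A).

μ_A = (-1.6)·μ_X + 7·μ_Z = (-1.6)·44 + 7·62.9 = 369.9.
Var(A) = a²·Var(X) + b²·Var(Z) + 2ab·Cov(X, Z) with a = -1.6, b = 7.
= (-1.6)²·35 + 7²·98 + 2·(-1.6)·7·(-24)
= 89.6 + 4802 + 537.6 = 5429.2.

μ_A = 369.9, Var(A) = 5429.2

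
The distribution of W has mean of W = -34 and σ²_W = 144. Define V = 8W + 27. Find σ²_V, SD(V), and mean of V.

V = 8W + 27 is linear with a = 8, b = 27.
σ²_V = a²·σ²_W = 8²·144 = 9216 (the additive constant 27 does not affect variance).
SD(W) = √144 = 12.
SD(V) = |a|·SD(W) = |8|·12 = 96.
mean of V = a·mean of W + b = 8·(-34) + 27 = -245.

σ²_V = 9216, SD(V) = 96, mean of V = -245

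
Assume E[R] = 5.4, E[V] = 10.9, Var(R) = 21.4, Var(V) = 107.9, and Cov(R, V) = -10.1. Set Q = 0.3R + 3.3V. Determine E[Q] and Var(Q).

E[Q] = 0.3·E[R] + 3.3·E[V] = 0.3·5.4 + 3.3·10.9 = 37.59.
Var(Q) = a²·Var(R) + b²·Var(V) + 2ab·Cov(R, V) with a = 0.3, b = 3.3.
= 0.3²·21.4 + 3.3²·107.9 + 2·0.3·3.3·(-10.1)
= 1.926 + 1175.031 + (-19.998) = 1156.959.

E[Q] = 37.59, Var(Q) = 1156.959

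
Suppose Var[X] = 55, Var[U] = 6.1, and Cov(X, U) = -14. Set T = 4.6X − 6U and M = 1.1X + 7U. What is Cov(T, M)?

By bilinearity, Cov(T, M) = ac·Var[X] + bd·Var[U] + (ad+bc)·Cov(X, U), with a=4.6, b=-6, c=1.1, d=7.
ac·Var[X] = 4.6·1.1·55 = 278.3
bd·Var[U] = (-6)·7·6.1 = -256.2
(ad+bc)·Cov(X, U) = (25.6)·(-14) = -358.4
Cov(T, M) = 278.3 + (-256.2) + (-358.4) = -336.3.

Cov(T, M) = -336.3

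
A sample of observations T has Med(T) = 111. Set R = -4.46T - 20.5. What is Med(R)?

Med(R) = -515.56

A linear map preserves order up to sign, so Med(R) = a·Med(T) + b = (-4.46)·111 + (-20.5) = -515.56.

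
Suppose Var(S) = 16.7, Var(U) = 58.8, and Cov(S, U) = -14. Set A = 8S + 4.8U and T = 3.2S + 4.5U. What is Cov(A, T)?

By bilinearity, Cov(A, T) = ac·Var(S) + bd·Var(U) + (ad+bc)·Cov(S, U), with a=8, b=4.8, c=3.2, d=4.5.
ac·Var(S) = 8·3.2·16.7 = 427.52
bd·Var(U) = 4.8·4.5·58.8 = 1270.08
(ad+bc)·Cov(S, U) = (51.36)·(-14) = -719.04
Cov(A, T) = 427.52 + 1270.08 + (-719.04) = 978.56.

Cov(A, T) = 978.56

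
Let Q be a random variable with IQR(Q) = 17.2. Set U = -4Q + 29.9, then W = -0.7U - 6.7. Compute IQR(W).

IQR(U) = |-4|·17.2 = 68.8.
IQR(W) = |-0.7|·68.8 = 48.16.

IQR(W) = 48.16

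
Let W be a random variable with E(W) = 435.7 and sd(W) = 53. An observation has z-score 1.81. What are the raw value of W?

W = E(W) + z·sd(W) = 435.7 + 1.81·53 = 531.63.

W = 531.63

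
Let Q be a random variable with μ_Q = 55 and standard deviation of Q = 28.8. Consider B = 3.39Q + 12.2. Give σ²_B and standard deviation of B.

B = 3.39Q + 12.2 is linear with a = 3.39, b = 12.2.
σ²_Q = 28.8² = 829.44.
σ²_B = a²·σ²_Q = 3.39²·829.44 = 9532.007424 (the additive constant 12.2 does not affect variance).
standard deviation of B = |a|·standard deviation of Q = |3.39|·28.8 = 97.632.

σ²_B = 9532.007424, standard deviation of B = 97.632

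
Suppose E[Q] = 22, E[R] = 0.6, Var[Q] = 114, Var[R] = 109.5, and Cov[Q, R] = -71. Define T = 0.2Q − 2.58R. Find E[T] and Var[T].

E[T] = 0.2·E[Q] + (-2.58)·E[R] = 0.2·22 + (-2.58)·0.6 = 2.852.
Var[T] = a²·Var[Q] + b²·Var[R] + 2ab·Cov[Q, R] with a = 0.2, b = -2.58.
= 0.2²·114 + (-2.58)²·109.5 + 2·0.2·(-2.58)·(-71)
= 4.56 + 728.8758 + 73.272 = 806.7078.

E[T] = 2.852, Var[T] = 806.7078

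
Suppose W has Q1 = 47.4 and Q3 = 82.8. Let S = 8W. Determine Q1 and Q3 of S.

Q1(S) = 379.2, Q3(S) = 662.4

a = 8 > 0: Q1(S) = a·Q1(W)+b = 379.2, Q3(S) = a·Q3(W)+b = 662.4.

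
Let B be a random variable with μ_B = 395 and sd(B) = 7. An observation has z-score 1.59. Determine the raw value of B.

B = μ_B + z·sd(B) = 395 + 1.59·7 = 406.13.

B = 406.13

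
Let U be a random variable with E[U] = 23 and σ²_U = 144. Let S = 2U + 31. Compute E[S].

E[S] = 77

S = 2U + 31 is linear with a = 2, b = 31.
E[S] = a·E[U] + b = 2·23 + 31 = 77.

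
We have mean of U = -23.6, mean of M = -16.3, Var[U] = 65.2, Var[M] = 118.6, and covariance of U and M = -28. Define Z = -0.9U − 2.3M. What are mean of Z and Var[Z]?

mean of Z = (-0.9)·mean of U + (-2.3)·mean of M = (-0.9)·(-23.6) + (-2.3)·(-16.3) = 58.73.
Var[Z] = a²·Var[U] + b²·Var[M] + 2ab·covariance of U and M with a = -0.9, b = -2.3.
= (-0.9)²·65.2 + (-2.3)²·118.6 + 2·(-0.9)·(-2.3)·(-28)
= 52.812 + 627.394 + (-115.92) = 564.286.

mean of Z = 58.73, Var[Z] = 564.286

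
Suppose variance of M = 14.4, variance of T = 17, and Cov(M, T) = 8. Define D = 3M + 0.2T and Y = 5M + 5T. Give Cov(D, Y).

By bilinearity, Cov(D, Y) = ac·variance of M + bd·variance of T + (ad+bc)·Cov(M, T), with a=3, b=0.2, c=5, d=5.
ac·variance of M = 3·5·14.4 = 216
bd·variance of T = 0.2·5·17 = 17
(ad+bc)·Cov(M, T) = (16)·8 = 128
Cov(D, Y) = 216 + 17 + 128 = 361.

Cov(D, Y) = 361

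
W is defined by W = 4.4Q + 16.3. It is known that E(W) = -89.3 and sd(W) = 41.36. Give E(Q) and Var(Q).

E(Q) = -24, Var(Q) = 88.36

From W = 4.4Q + 16.3: E(W) = a·E(Q) + b, so E(Q) = (E(W) − b)/a = (-89.3 − 16.3)/4.4 = -24.
Var(W) = 41.36² = 1710.6496.
Var(W) = a²·Var(Q), so Var(Q) = 1710.6496/4.4² = 88.36.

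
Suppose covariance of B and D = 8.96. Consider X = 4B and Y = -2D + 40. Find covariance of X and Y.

covariance of X and Y = a·c·covariance of B and D = 4·(-2)·8.96 = -71.68. Additive constants drop out.

covariance of X and Y = -71.68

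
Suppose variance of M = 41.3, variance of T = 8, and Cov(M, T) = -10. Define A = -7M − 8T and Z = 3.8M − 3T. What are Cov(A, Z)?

By bilinearity, Cov(A, Z) = ac·variance of M + bd·variance of T + (ad+bc)·Cov(M, T), with a=-7, b=-8, c=3.8, d=-3.
ac·variance of M = (-7)·3.8·41.3 = -1098.58
bd·variance of T = (-8)·(-3)·8 = 192
(ad+bc)·Cov(M, T) = (-9.4)·(-10) = 94
Cov(A, Z) = -1098.58 + 192 + 94 = -812.58.

Cov(A, Z) = -812.58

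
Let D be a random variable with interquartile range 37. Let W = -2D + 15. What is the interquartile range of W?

Under W = aD + b, IQR(W) = |a|·IQR(D) = |-2|·37 = 74 (shifts cancel; spread scales by |a|).

IQR(W) = 74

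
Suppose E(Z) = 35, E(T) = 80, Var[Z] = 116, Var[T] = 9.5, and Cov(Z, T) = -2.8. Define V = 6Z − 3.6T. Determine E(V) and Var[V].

E(V) = -78, Var[V] = 4420.08

E(V) = 6·E(Z) + (-3.6)·E(T) = 6·35 + (-3.6)·80 = -78.
Var[V] = a²·Var[Z] + b²·Var[T] + 2ab·Cov(Z, T) with a = 6, b = -3.6.
= 6²·116 + (-3.6)²·9.5 + 2·6·(-3.6)·(-2.8)
= 4176 + 123.12 + 120.96 = 4420.08.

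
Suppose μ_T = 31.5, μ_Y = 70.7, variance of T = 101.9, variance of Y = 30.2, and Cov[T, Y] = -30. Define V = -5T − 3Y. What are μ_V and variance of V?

μ_V = -369.6, variance of V = 1919.3

μ_V = (-5)·μ_T + (-3)·μ_Y = (-5)·31.5 + (-3)·70.7 = -369.6.
variance of V = a²·variance of T + b²·variance of Y + 2ab·Cov[T, Y] with a = -5, b = -3.
= (-5)²·101.9 + (-3)²·30.2 + 2·(-5)·(-3)·(-30)
= 2547.5 + 271.8 + (-900) = 1919.3.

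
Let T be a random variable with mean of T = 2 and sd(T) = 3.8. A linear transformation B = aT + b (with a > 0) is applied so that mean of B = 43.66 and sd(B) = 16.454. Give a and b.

a = 4.33, b = 35

sd(B) = a·sd(T) (a > 0), so a = 16.454/3.8 = 4.33.
mean of B = a·mean of T + b, so b = 43.66 − 4.33·2 = 35.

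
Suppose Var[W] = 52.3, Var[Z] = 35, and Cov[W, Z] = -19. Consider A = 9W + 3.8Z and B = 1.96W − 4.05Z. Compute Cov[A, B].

Cov[A, B] = 934.96

By bilinearity, Cov[A, B] = ac·Var[W] + bd·Var[Z] + (ad+bc)·Cov[W, Z], with a=9, b=3.8, c=1.96, d=-4.05.
ac·Var[W] = 9·1.96·52.3 = 922.572
bd·Var[Z] = 3.8·(-4.05)·35 = -538.65
(ad+bc)·Cov[W, Z] = (-29.002)·(-19) = 551.038
Cov[A, B] = 922.572 + (-538.65) + 551.038 = 934.96.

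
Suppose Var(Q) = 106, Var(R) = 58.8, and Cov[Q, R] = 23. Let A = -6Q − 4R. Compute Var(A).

Var(A) = 5860.8

Var(A) = a²·Var(Q) + b²·Var(R) + 2ab·Cov[Q, R] with a = -6, b = -4.
= (-6)²·106 + (-4)²·58.8 + 2·(-6)·(-4)·23
= 3816 + 940.8 + 1104 = 5860.8.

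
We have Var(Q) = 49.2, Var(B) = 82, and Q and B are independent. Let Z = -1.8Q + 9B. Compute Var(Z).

Var(Z) = a²·Var(Q) + b²·Var(B) + 2ab·Cov(Q, B) with a = -1.8, b = 9.
Independence gives Cov(Q, B) = 0.
= (-1.8)²·49.2 + 9²·82 + 2·(-1.8)·9·0
= 159.408 + 6642 + 0 = 6801.408.

Var(Z) = 6801.408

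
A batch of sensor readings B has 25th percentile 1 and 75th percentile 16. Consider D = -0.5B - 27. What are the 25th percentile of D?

25th percentile of D = -35

Since a = -0.5 < 0 the transformation is decreasing, reversing order: the 25th percentile of D corresponds to the 75th percentile of B.
So P_{25}(D) = a·P_{75}(B) + b = (-0.5)·16 + (-27) = -35.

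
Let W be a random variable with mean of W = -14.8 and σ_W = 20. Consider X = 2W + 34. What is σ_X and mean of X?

X = 2W + 34 is linear with a = 2, b = 34.
σ_X = |a|·σ_W = |2|·20 = 40.
mean of X = a·mean of W + b = 2·(-14.8) + 34 = 4.4.

σ_X = 40, mean of X = 4.4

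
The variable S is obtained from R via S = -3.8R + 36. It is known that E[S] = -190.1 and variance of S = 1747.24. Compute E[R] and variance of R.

From S = -3.8R + 36: E[S] = a·E[R] + b, so E[R] = (E[S] − b)/a = (-190.1 − 36)/(-3.8) = 59.5.
variance of S = a²·variance of R, so variance of R = 1747.24/(-3.8)² = 121.

E[R] = 59.5, variance of R = 121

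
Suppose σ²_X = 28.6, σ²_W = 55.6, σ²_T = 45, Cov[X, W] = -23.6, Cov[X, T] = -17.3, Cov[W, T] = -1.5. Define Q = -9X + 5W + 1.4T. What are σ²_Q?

σ²_Q = a²·σ²_X + b²·σ²_W + c²·σ²_T + 2ab·Cov[X, W] + 2ac·Cov[X, T] + 2bc·Cov[W, T], with a = -9, b = 5, c = 1.4.
= 2316.6 + 1390 + 88.2 + 2124 + 435.96 + (-21)
= 6333.76.

σ²_Q = 6333.76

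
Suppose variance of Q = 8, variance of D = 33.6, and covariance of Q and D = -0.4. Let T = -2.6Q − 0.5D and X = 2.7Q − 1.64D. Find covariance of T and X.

covariance of T and X = -29.7736

By bilinearity, covariance of T and X = ac·variance of Q + bd·variance of D + (ad+bc)·covariance of Q and D, with a=-2.6, b=-0.5, c=2.7, d=-1.64.
ac·variance of Q = (-2.6)·2.7·8 = -56.16
bd·variance of D = (-0.5)·(-1.64)·33.6 = 27.552
(ad+bc)·covariance of Q and D = (2.914)·(-0.4) = -1.1656
covariance of T and X = -56.16 + 27.552 + (-1.1656) = -29.7736.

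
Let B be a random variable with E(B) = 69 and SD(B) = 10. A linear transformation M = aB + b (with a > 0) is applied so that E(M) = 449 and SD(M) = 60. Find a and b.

SD(M) = a·SD(B) (a > 0), so a = 60/10 = 6.
E(M) = a·E(B) + b, so b = 449 − 6·69 = 35.

a = 6, b = 35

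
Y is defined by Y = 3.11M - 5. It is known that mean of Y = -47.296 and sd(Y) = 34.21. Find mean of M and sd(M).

mean of M = -13.6, sd(M) = 11

From Y = 3.11M - 5: mean of Y = a·mean of M + b, so mean of M = (mean of Y − b)/a = (-47.296 − (-5))/3.11 = -13.6.
sd(Y) = |a|·sd(M), so sd(M) = 34.21/|3.11| = 11.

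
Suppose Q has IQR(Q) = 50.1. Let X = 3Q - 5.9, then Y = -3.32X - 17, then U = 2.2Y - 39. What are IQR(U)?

IQR(U) = 1097.7912

IQR(X) = |3|·50.1 = 150.3.
IQR(Y) = |-3.32|·150.3 = 498.996.
IQR(U) = |2.2|·498.996 = 1097.7912.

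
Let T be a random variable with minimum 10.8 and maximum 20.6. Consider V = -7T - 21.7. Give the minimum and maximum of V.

a = -7 < 0, so order reverses: min(V) = a·max(T)+b = (-7)·20.6 + (-21.7) = -165.9; max(V) = a·min(T)+b = (-7)·10.8 + (-21.7) = -97.3.

min(V) = -165.9, max(V) = -97.3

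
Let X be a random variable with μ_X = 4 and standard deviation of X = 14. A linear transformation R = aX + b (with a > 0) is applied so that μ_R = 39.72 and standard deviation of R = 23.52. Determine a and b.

a = 1.68, b = 33

standard deviation of R = a·standard deviation of X (a > 0), so a = 23.52/14 = 1.68.
μ_R = a·μ_X + b, so b = 39.72 − 1.68·4 = 33.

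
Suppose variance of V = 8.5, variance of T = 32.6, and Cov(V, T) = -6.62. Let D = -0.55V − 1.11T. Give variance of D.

variance of D = 34.65469

variance of D = a²·variance of V + b²·variance of T + 2ab·Cov(V, T) with a = -0.55, b = -1.11.
= (-0.55)²·8.5 + (-1.11)²·32.6 + 2·(-0.55)·(-1.11)·(-6.62)
= 2.57125 + 40.16646 + (-8.08302) = 34.65469.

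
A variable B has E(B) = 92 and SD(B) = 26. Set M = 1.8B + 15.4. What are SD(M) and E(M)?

M = 1.8B + 15.4 is linear with a = 1.8, b = 15.4.
SD(M) = |a|·SD(B) = |1.8|·26 = 46.8.
E(M) = a·E(B) + b = 1.8·92 + 15.4 = 181.

SD(M) = 46.8, E(M) = 181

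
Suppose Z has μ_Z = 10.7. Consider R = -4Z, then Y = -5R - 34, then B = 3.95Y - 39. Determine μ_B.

μ_R = (-4)·10.7 = -42.8.
μ_Y = (-5)·(-42.8) + (-34) = 180.
μ_B = 3.95·180 + (-39) = 672.

μ_B = 672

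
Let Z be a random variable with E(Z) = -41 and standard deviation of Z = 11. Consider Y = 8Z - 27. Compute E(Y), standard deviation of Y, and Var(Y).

Y = 8Z - 27 is linear with a = 8, b = -27.
E(Y) = a·E(Z) + b = 8·(-41) + (-27) = -355.
standard deviation of Y = |a|·standard deviation of Z = |8|·11 = 88.
Var(Z) = 11² = 121.
Var(Y) = a²·Var(Z) = 8²·121 = 7744 (the additive constant -27 does not affect variance).

E(Y) = -355, standard deviation of Y = 88, Var(Y) = 7744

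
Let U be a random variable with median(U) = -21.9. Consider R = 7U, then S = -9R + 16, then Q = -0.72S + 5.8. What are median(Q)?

median(Q) = -999.104

median(R) = 7·(-21.9) = -153.3.
median(S) = (-9)·(-153.3) + 16 = 1395.7.
median(Q) = (-0.72)·1395.7 + 5.8 = -999.104.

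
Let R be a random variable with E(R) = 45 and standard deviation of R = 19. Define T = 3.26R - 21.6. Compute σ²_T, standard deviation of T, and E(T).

T = 3.26R - 21.6 is linear with a = 3.26, b = -21.6.
σ²_R = 19² = 361.
σ²_T = a²·σ²_R = 3.26²·361 = 3836.5636 (the additive constant -21.6 does not affect variance).
standard deviation of T = |a|·standard deviation of R = |3.26|·19 = 61.94.
E(T) = a·E(R) + b = 3.26·45 + (-21.6) = 125.1.

σ²_T = 3836.5636, standard deviation of T = 61.94, E(T) = 125.1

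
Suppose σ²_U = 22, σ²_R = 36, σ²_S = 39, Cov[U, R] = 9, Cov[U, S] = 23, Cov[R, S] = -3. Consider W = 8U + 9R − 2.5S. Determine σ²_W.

σ²_W = 5078.75

σ²_W = a²·σ²_U + b²·σ²_R + c²·σ²_S + 2ab·Cov[U, R] + 2ac·Cov[U, S] + 2bc·Cov[R, S], with a = 8, b = 9, c = -2.5.
= 1408 + 2916 + 243.75 + 1296 + (-920) + 135
= 5078.75.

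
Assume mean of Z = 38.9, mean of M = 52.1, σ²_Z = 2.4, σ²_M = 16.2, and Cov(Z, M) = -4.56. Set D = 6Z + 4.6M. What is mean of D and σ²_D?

mean of D = 473.06, σ²_D = 177.48

mean of D = 6·mean of Z + 4.6·mean of M = 6·38.9 + 4.6·52.1 = 473.06.
σ²_D = a²·σ²_Z + b²·σ²_M + 2ab·Cov(Z, M) with a = 6, b = 4.6.
= 6²·2.4 + 4.6²·16.2 + 2·6·4.6·(-4.56)
= 86.4 + 342.792 + (-251.712) = 177.48.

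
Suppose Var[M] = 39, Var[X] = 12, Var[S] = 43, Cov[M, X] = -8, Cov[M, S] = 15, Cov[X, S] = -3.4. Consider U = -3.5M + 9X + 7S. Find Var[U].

Var[U] = 2897.35

Var[U] = a²·Var[M] + b²·Var[X] + c²·Var[S] + 2ab·Cov[M, X] + 2ac·Cov[M, S] + 2bc·Cov[X, S], with a = -3.5, b = 9, c = 7.
= 477.75 + 972 + 2107 + 504 + (-735) + (-428.4)
= 2897.35.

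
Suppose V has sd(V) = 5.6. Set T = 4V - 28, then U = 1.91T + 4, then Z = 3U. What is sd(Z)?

sd(Z) = 128.352

sd(T) = |4|·5.6 = 22.4.
sd(U) = |1.91|·22.4 = 42.784.
sd(Z) = |3|·42.784 = 128.352.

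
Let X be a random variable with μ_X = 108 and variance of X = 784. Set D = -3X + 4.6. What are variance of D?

variance of D = 7056

D = -3X + 4.6 is linear with a = -3, b = 4.6.
variance of D = a²·variance of X = (-3)²·784 = 7056 (the additive constant 4.6 does not affect variance).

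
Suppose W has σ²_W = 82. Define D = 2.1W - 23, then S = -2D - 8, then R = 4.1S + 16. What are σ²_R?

σ²_D = 2.1²·82 = 361.62.
σ²_S = (-2)²·361.62 = 1446.48.
σ²_R = 4.1²·1446.48 = 24315.3288.

σ²_R = 24315.3288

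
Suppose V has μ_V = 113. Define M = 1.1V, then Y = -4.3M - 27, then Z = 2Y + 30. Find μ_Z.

μ_Z = -1092.98

μ_M = 1.1·113 = 124.3.
μ_Y = (-4.3)·124.3 + (-27) = -561.49.
μ_Z = 2·(-561.49) + 30 = -1092.98.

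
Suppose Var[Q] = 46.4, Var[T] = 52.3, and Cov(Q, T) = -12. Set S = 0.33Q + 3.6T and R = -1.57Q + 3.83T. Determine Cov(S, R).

By bilinearity, Cov(S, R) = ac·Var[Q] + bd·Var[T] + (ad+bc)·Cov(Q, T), with a=0.33, b=3.6, c=-1.57, d=3.83.
ac·Var[Q] = 0.33·(-1.57)·46.4 = -24.03984
bd·Var[T] = 3.6·3.83·52.3 = 721.1124
(ad+bc)·Cov(Q, T) = (-4.3881)·(-12) = 52.6572
Cov(S, R) = -24.03984 + 721.1124 + 52.6572 = 749.72976.

Cov(S, R) = 749.72976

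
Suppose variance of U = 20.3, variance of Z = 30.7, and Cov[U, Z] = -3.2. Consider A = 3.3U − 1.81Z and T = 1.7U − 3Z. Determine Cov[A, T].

Cov[A, T] = 322.1104

By bilinearity, Cov[A, T] = ac·variance of U + bd·variance of Z + (ad+bc)·Cov[U, Z], with a=3.3, b=-1.81, c=1.7, d=-3.
ac·variance of U = 3.3·1.7·20.3 = 113.883
bd·variance of Z = (-1.81)·(-3)·30.7 = 166.701
(ad+bc)·Cov[U, Z] = (-12.977)·(-3.2) = 41.5264
Cov[A, T] = 113.883 + 166.701 + 41.5264 = 322.1104.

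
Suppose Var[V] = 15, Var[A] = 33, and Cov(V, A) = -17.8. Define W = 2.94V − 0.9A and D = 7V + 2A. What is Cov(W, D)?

Cov(W, D) = 256.776

By bilinearity, Cov(W, D) = ac·Var[V] + bd·Var[A] + (ad+bc)·Cov(V, A), with a=2.94, b=-0.9, c=7, d=2.
ac·Var[V] = 2.94·7·15 = 308.7
bd·Var[A] = (-0.9)·2·33 = -59.4
(ad+bc)·Cov(V, A) = (-0.42)·(-17.8) = 7.476
Cov(W, D) = 308.7 + (-59.4) + 7.476 = 256.776.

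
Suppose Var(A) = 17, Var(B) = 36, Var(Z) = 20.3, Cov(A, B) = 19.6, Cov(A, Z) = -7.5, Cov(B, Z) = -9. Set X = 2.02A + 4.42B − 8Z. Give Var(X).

Var(X) = 3300.75048

Var(X) = a²·Var(A) + b²·Var(B) + c²·Var(Z) + 2ab·Cov(A, B) + 2ac·Cov(A, Z) + 2bc·Cov(B, Z), with a = 2.02, b = 4.42, c = -8.
= 69.3668 + 703.3104 + 1299.2 + 349.99328 + 242.4 + 636.48
= 3300.75048.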